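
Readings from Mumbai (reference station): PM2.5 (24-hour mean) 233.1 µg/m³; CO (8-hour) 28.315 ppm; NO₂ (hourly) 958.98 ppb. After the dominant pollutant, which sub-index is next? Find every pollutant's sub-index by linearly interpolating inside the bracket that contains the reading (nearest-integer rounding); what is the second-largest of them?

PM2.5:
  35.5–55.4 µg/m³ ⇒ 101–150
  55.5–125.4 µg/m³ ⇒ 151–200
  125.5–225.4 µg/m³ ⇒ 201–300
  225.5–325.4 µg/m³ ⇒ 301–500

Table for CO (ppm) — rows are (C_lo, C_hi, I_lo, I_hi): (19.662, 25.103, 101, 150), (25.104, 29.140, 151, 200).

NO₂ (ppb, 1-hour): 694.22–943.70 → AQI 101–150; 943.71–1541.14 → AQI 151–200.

PM2.5: 233.1 lies in 225.5–325.4, so I_lo=301, I_hi=500, C_lo=225.5, C_hi=325.4.
(500−301)/(325.4−225.5) × (233.1−225.5) + 301 = 199/99.9 × 7.6 + 301 ≈ 316.14 → 316.
CO: 28.315 ∈ [25.104, 29.140] ↔ index [151, 200].
151 + (28.315−25.104)·(200−151)/(29.140−25.104) = 151 + 3.211·49/4.036 ≈ 189.98, so AQI = 190.
NO₂ 958.98: bracket 943.71–1541.14 → index 151–200; slope 49/597.43, offset 15.27.
AQI = 151 + 49/597.43·15.27 ≈ 152.25 ⇒ 152.
Sub-indices: PM2.5→316, CO→190, NO₂→152. Ranked high→low: 316, 190, 152. Second-highest sub-index = 190.

190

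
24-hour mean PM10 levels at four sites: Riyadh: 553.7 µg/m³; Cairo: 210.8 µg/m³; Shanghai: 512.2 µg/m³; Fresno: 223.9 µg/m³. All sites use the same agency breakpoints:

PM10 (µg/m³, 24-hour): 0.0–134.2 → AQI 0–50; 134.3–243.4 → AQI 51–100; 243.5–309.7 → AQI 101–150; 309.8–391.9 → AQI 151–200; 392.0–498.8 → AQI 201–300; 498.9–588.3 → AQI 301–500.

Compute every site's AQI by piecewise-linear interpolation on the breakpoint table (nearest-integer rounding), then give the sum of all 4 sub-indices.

Riyadh 553.7: bracket 498.9–588.3 → index 301–500; slope 199/89.4, offset 54.8.
AQI = 301 + 199/89.4·54.8 ≈ 422.98 ⇒ 423.
Cairo 210.8: bracket 134.3–243.4 → index 51–100; slope 49/109.1, offset 76.5.
AQI = 51 + 49/109.1·76.5 ≈ 85.36 ⇒ 85.
Shanghai: row 498.9–588.3 (AQI 301–500). (500−301)·(512.2−498.9)/(588.3−498.9) + 301 = 199·13.3/89.4 + 301 ≈ 330.61 → 331.
Fresno: row 134.3–243.4 (AQI 51–100). (100−51)·(223.9−134.3)/(243.4−134.3) + 51 = 49·89.6/109.1 + 51 ≈ 91.24 → 91.
AQIs: Riyadh=423, Cairo=85, Shanghai=331, Fresno=91. Sum = 423 + 85 + 331 + 91 = 930.

930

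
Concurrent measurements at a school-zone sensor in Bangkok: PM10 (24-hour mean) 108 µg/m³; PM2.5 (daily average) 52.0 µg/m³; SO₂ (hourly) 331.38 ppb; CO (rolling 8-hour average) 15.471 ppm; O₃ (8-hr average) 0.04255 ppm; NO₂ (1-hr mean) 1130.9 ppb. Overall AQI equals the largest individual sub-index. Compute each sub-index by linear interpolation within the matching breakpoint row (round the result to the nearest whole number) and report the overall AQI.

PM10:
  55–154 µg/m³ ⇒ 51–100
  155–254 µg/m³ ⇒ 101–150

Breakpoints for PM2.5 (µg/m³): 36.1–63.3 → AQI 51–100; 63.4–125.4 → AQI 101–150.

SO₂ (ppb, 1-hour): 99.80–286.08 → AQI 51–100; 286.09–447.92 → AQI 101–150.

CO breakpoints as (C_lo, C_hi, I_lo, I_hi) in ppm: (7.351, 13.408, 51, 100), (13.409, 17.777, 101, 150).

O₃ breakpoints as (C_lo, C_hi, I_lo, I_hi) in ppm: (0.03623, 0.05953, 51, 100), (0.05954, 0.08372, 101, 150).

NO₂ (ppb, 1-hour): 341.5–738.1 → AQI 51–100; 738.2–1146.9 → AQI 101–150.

148

PM10 108: bracket 55–154 → index 51–100; slope 49/99, offset 53.
AQI = 51 + 49/99·53 ≈ 77.23 ⇒ 77.
PM2.5: 52.0 lies in 36.1–63.3, so I_lo=51, I_hi=100, C_lo=36.1, C_hi=63.3.
(100−51)/(63.3−36.1) × (52.0−36.1) + 51 = 49/27.2 × 15.9 + 51 ≈ 79.64 → 80.
SO₂ 331.38: bracket 286.09–447.92 → index 101–150; slope 49/161.83, offset 45.29.
AQI = 101 + 49/161.83·45.29 ≈ 114.71 ⇒ 115.
CO: row 13.409–17.777 (AQI 101–150). (150−101)·(15.471−13.409)/(17.777−13.409) + 101 = 49·2.062/4.368 + 101 ≈ 124.13 → 124.
O₃: 0.04255 ∈ [0.03623, 0.05953] ↔ index [51, 100].
51 + (0.04255−0.03623)·(100−51)/(0.05953−0.03623) = 51 + 0.00632·49/0.02330 ≈ 64.29, so AQI = 64.
NO₂: row 738.2–1146.9 (AQI 101–150). (150−101)·(1130.9−738.2)/(1146.9−738.2) + 101 = 49·392.7/408.7 + 101 ≈ 148.08 → 148.
Sub-indices: PM10→77, PM2.5→80, SO₂→115, CO→124, O₃→64, NO₂→148. Overall AQI = max = 148; dominant pollutant is NO₂.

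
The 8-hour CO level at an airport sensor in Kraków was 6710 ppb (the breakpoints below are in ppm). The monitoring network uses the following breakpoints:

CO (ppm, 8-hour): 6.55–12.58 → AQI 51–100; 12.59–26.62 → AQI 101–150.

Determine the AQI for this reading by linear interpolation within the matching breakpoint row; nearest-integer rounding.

52

Convert: 6710 ppb = 6.71 ppm.
CO 6.71: bracket 6.55–12.58 → index 51–100; slope 49/6.03, offset 0.16.
AQI = 51 + 49/6.03·0.16 ≈ 52.30 ⇒ 52.
AQI 52 falls in the Moderate category.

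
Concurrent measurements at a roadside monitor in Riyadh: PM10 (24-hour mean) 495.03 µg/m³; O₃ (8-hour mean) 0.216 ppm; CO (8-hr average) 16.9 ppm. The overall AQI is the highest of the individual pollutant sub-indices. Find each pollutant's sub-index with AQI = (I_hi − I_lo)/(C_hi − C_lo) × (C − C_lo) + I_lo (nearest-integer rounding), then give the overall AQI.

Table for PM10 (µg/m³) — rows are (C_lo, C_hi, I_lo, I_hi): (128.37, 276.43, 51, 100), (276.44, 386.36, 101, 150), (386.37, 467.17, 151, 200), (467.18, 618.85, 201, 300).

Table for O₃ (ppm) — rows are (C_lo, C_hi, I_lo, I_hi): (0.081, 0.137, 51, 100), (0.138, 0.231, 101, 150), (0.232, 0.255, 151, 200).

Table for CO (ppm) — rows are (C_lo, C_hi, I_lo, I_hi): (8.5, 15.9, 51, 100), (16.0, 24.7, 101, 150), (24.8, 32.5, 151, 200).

219

PM10 495.03: bracket 467.18–618.85 → index 201–300; slope 99/151.67, offset 27.85.
AQI = 201 + 99/151.67·27.85 ≈ 219.18 ⇒ 219.
O₃: row 0.138–0.231 (AQI 101–150). (150−101)·(0.216−0.138)/(0.231−0.138) + 101 = 49·0.078/0.093 + 101 ≈ 142.10 → 142.
CO: 16.9 ∈ [16.0, 24.7] ↔ index [101, 150].
101 + (16.9−16.0)·(150−101)/(24.7−16.0) = 101 + 0.9·49/8.7 ≈ 106.07, so AQI = 106.
Sub-indices: PM10→219, O₃→142, CO→106. Overall AQI = max = 219; dominant pollutant is PM10.
AQI 219: Very Unhealthy.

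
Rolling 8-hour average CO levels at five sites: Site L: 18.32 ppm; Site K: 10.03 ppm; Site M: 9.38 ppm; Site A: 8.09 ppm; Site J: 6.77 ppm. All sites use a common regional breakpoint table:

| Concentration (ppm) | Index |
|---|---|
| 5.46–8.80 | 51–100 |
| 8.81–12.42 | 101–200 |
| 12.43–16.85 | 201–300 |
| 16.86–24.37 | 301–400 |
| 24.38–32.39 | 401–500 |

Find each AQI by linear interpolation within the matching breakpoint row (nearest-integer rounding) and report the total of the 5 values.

731

Site L: 18.32 ∈ [16.86, 24.37] ↔ index [301, 400].
301 + (18.32−16.86)·(400−301)/(24.37−16.86) = 301 + 1.46·99/7.51 ≈ 320.25, so AQI = 320.
Site K 10.03: bracket 8.81–12.42 → index 101–200; slope 99/3.61, offset 1.22.
AQI = 101 + 99/3.61·1.22 ≈ 134.46 ⇒ 134.
Site M 9.38: bracket 8.81–12.42 → index 101–200; slope 99/3.61, offset 0.57.
AQI = 101 + 99/3.61·0.57 ≈ 116.63 ⇒ 117.
Site A: 8.09 lies in 5.46–8.80, so I_lo=51, I_hi=100, C_lo=5.46, C_hi=8.80.
(100−51)/(8.80−5.46) × (8.09−5.46) + 51 = 49/3.34 × 2.63 + 51 ≈ 89.58 → 90.
Site J: row 5.46–8.80 (AQI 51–100). (100−51)·(6.77−5.46)/(8.80−5.46) + 51 = 49·1.31/3.34 + 51 ≈ 70.22 → 70.
AQIs: Site L=320, Site K=134, Site M=117, Site A=90, Site J=70. Sum = 320 + 134 + 117 + 90 + 70 = 731.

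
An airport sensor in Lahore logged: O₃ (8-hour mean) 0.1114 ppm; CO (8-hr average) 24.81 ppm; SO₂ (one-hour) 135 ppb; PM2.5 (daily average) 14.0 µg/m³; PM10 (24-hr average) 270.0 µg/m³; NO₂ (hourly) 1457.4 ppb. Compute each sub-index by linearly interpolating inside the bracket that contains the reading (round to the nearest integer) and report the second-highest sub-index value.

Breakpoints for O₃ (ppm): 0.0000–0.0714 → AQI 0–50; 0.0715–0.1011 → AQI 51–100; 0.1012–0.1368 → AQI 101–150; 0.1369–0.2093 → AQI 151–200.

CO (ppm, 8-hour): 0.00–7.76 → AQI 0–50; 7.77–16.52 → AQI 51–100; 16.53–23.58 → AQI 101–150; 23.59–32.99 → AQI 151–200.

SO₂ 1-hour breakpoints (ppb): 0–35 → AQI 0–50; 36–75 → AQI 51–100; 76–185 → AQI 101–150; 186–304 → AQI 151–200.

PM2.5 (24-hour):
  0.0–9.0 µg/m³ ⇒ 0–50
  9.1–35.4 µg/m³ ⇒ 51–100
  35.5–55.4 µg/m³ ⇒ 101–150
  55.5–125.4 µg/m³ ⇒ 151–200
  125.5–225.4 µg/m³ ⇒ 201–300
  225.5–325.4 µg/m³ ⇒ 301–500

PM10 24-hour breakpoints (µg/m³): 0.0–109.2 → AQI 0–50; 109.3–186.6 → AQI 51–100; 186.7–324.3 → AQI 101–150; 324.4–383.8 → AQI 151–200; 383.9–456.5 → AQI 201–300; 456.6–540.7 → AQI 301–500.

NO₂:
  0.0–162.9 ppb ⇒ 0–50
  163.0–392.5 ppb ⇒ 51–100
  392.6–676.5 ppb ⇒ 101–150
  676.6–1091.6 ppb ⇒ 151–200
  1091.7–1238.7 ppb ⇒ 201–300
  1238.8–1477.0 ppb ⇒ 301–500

157

O₃: 0.1114 lies in 0.1012–0.1368, so I_lo=101, I_hi=150, C_lo=0.1012, C_hi=0.1368.
(150−101)/(0.1368−0.1012) × (0.1114−0.1012) + 101 = 49/0.0356 × 0.0102 + 101 ≈ 115.04 → 115.
CO 24.81: bracket 23.59–32.99 → index 151–200; slope 49/9.40, offset 1.22.
AQI = 151 + 49/9.40·1.22 ≈ 157.36 ⇒ 157.
SO₂: 135 lies in 76–185, so I_lo=101, I_hi=150, C_lo=76, C_hi=185.
(150−101)/(185−76) × (135−76) + 101 = 49/109 × 59 + 101 ≈ 127.52 → 128.
PM2.5: 14.0 lies in 9.1–35.4, so I_lo=51, I_hi=100, C_lo=9.1, C_hi=35.4.
(100−51)/(35.4−9.1) × (14.0−9.1) + 51 = 49/26.3 × 4.9 + 51 ≈ 60.13 → 60.
PM10: 270.0 lies in 186.7–324.3, so I_lo=101, I_hi=150, C_lo=186.7, C_hi=324.3.
(150−101)/(324.3−186.7) × (270.0−186.7) + 101 = 49/137.6 × 83.3 + 101 ≈ 130.66 → 131.
NO₂: 1457.4 lies in 1238.8–1477.0, so I_lo=301, I_hi=500, C_lo=1238.8, C_hi=1477.0.
(500−301)/(1477.0−1238.8) × (1457.4−1238.8) + 301 = 199/238.2 × 218.6 + 301 ≈ 483.63 → 484.
Sub-indices: O₃→115, CO→157, SO₂→128, PM2.5→60, PM10→131, NO₂→484. Ranked high→low: 484, 157, 131, 128, 115, 60. Second-highest sub-index = 157.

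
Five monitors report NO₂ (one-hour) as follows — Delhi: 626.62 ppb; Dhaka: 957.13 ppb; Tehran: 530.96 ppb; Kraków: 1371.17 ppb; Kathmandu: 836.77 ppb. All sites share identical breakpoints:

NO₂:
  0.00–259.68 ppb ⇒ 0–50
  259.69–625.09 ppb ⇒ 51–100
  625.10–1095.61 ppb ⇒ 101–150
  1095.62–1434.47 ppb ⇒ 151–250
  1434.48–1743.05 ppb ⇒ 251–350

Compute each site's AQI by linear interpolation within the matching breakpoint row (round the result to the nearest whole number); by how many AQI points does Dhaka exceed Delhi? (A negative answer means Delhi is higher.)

Delhi: 626.62 lies in 625.10–1095.61, so I_lo=101, I_hi=150, C_lo=625.10, C_hi=1095.61.
(150−101)/(1095.61−625.10) × (626.62−625.10) + 101 = 49/470.51 × 1.52 + 101 ≈ 101.16 → 101.
Dhaka: 957.13 lies in 625.10–1095.61, so I_lo=101, I_hi=150, C_lo=625.10, C_hi=1095.61.
(150−101)/(1095.61−625.10) × (957.13−625.10) + 101 = 49/470.51 × 332.03 + 101 ≈ 135.58 → 136.
Tehran 530.96: bracket 259.69–625.09 → index 51–100; slope 49/365.40, offset 271.27.
AQI = 51 + 49/365.40·271.27 ≈ 87.38 ⇒ 87.
Kraków 1371.17: bracket 1095.62–1434.47 → index 151–250; slope 99/338.85, offset 275.55.
AQI = 151 + 99/338.85·275.55 ≈ 231.51 ⇒ 232.
Kathmandu 836.77: bracket 625.10–1095.61 → index 101–150; slope 49/470.51, offset 211.67.
AQI = 101 + 49/470.51·211.67 ≈ 123.04 ⇒ 123.
AQIs: Delhi=101, Dhaka=136, Tehran=87, Kraków=232, Kathmandu=123. Dhaka (136) − Delhi (101) = 35.

35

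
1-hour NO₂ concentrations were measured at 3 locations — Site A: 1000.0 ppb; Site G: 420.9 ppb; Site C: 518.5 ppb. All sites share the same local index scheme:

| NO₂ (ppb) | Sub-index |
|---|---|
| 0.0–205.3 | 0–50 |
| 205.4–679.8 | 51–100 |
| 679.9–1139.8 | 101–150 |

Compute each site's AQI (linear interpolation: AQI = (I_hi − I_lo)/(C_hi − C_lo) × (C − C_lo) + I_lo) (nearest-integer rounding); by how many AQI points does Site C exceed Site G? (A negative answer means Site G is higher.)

Site A: 1000.0 lies in 679.9–1139.8, so I_lo=101, I_hi=150, C_lo=679.9, C_hi=1139.8.
(150−101)/(1139.8−679.9) × (1000.0−679.9) + 101 = 49/459.9 × 320.1 + 101 ≈ 135.11 → 135.
Site G: row 205.4–679.8 (AQI 51–100). (100−51)·(420.9−205.4)/(679.8−205.4) + 51 = 49·215.5/474.4 + 51 ≈ 73.26 → 73.
Site C: 518.5 lies in 205.4–679.8, so I_lo=51, I_hi=100, C_lo=205.4, C_hi=679.8.
(100−51)/(679.8−205.4) × (518.5−205.4) + 51 = 49/474.4 × 313.1 + 51 ≈ 83.34 → 83.
AQIs: Site A=135, Site G=73, Site C=83. Site C (83) − Site G (73) = 10.

10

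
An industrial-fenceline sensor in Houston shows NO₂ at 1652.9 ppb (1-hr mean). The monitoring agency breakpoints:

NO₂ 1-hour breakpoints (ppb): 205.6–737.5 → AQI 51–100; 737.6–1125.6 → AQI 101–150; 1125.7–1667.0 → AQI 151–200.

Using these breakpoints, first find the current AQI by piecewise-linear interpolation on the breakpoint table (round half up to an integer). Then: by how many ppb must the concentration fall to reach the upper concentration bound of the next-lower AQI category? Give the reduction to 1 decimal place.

NO₂ 1652.9: bracket 1125.7–1667.0 → index 151–200; slope 49/541.3, offset 527.2.
AQI = 151 + 49/541.3·527.2 ≈ 198.72 ⇒ 199.
Current AQI 199 is in the Unhealthy range (151–200). The next-lower category tops out at AQI 150, whose upper concentration bound is 1125.6 ppb.
Reduction needed = 1652.9 − 1125.6 = 527.3 ppb.

527.3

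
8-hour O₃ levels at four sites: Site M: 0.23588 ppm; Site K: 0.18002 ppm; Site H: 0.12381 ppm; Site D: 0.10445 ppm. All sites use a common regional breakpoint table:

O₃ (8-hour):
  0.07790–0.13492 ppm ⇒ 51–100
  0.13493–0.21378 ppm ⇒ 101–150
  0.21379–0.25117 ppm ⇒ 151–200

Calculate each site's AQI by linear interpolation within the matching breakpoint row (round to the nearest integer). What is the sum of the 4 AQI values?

473

Site M: 0.23588 ∈ [0.21379, 0.25117] ↔ index [151, 200].
151 + (0.23588−0.21379)·(200−151)/(0.25117−0.21379) = 151 + 0.02209·49/0.03738 ≈ 179.96, so AQI = 180.
Site K: 0.18002 ∈ [0.13493, 0.21378] ↔ index [101, 150].
101 + (0.18002−0.13493)·(150−101)/(0.21378−0.13493) = 101 + 0.04509·49/0.07885 ≈ 129.02, so AQI = 129.
Site H: 0.12381 lies in 0.07790–0.13492, so I_lo=51, I_hi=100, C_lo=0.07790, C_hi=0.13492.
(100−51)/(0.13492−0.07790) × (0.12381−0.07790) + 51 = 49/0.05702 × 0.04591 + 51 ≈ 90.45 → 90.
Site D: 0.10445 lies in 0.07790–0.13492, so I_lo=51, I_hi=100, C_lo=0.07790, C_hi=0.13492.
(100−51)/(0.13492−0.07790) × (0.10445−0.07790) + 51 = 49/0.05702 × 0.02655 + 51 ≈ 73.82 → 74.
AQIs: Site M=180, Site K=129, Site H=90, Site D=74. Sum = 180 + 129 + 90 + 74 = 473.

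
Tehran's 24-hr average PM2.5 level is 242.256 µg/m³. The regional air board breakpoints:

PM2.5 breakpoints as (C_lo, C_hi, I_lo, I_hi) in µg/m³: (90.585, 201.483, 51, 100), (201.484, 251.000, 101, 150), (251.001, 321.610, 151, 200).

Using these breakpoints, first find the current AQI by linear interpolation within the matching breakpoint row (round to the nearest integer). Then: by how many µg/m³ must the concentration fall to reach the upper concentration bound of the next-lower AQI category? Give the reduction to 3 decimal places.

40.773

PM2.5: 242.256 lies in 201.484–251.000, so I_lo=101, I_hi=150, C_lo=201.484, C_hi=251.000.
(150−101)/(251.000−201.484) × (242.256−201.484) + 101 = 49/49.516 × 40.772 + 101 ≈ 141.35 → 141.
Current AQI 141 is in the Unhealthy for Sensitive Groups range (101–150). The next-lower category tops out at AQI 100, whose upper concentration bound is 201.483 µg/m³.
Reduction needed = 242.256 − 201.483 = 40.773 µg/m³.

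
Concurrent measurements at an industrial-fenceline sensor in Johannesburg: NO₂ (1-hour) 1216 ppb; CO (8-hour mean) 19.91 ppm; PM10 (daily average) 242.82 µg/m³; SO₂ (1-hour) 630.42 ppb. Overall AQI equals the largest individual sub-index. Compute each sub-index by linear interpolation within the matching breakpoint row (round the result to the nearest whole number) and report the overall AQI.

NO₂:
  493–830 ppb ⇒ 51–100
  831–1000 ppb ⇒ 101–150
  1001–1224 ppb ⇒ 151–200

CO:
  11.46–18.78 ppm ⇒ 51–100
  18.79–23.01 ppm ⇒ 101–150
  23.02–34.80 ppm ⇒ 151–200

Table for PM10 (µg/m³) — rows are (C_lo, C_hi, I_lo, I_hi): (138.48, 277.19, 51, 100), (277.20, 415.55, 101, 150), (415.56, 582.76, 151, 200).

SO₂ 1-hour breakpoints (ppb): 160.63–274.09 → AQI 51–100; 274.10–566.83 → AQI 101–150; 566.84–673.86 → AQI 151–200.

198

NO₂: row 1001–1224 (AQI 151–200). (200−151)·(1216−1001)/(1224−1001) + 151 = 49·215/223 + 151 ≈ 198.24 → 198.
CO 19.91: bracket 18.79–23.01 → index 101–150; slope 49/4.22, offset 1.12.
AQI = 101 + 49/4.22·1.12 ≈ 114.00 ⇒ 114.
PM10: 242.82 lies in 138.48–277.19, so I_lo=51, I_hi=100, C_lo=138.48, C_hi=277.19.
(100−51)/(277.19−138.48) × (242.82−138.48) + 51 = 49/138.71 × 104.34 + 51 ≈ 87.86 → 88.
SO₂: row 566.84–673.86 (AQI 151–200). (200−151)·(630.42−566.84)/(673.86−566.84) + 151 = 49·63.58/107.02 + 151 ≈ 180.11 → 180.
Sub-indices: NO₂→198, CO→114, PM10→88, SO₂→180. Overall AQI = max = 198; dominant pollutant is NO₂.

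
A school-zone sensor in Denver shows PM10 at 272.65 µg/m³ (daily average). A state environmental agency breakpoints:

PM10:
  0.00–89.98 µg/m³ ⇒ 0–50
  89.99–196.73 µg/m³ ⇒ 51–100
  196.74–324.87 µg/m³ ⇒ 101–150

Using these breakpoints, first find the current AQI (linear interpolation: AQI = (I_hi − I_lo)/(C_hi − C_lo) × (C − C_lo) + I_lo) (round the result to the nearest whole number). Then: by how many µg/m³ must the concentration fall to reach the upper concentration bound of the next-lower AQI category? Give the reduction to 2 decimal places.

75.92

PM10: row 196.74–324.87 (AQI 101–150). (150−101)·(272.65−196.74)/(324.87−196.74) + 101 = 49·75.91/128.13 + 101 ≈ 130.03 → 130.
Current AQI 130 is in the Unhealthy for Sensitive Groups range (101–150). The next-lower category tops out at AQI 100, whose upper concentration bound is 196.73 µg/m³.
Reduction needed = 272.65 − 196.73 = 75.92 µg/m³.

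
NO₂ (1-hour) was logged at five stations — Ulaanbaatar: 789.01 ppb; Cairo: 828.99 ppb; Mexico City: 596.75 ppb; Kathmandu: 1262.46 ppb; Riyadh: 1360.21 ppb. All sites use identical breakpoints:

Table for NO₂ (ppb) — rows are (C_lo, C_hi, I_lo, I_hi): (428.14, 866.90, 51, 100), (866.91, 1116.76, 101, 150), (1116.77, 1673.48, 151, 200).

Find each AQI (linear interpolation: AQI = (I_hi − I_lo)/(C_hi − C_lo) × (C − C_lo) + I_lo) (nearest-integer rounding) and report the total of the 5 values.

Ulaanbaatar: row 428.14–866.90 (AQI 51–100). (100−51)·(789.01−428.14)/(866.90−428.14) + 51 = 49·360.87/438.76 + 51 ≈ 91.30 → 91.
Cairo 828.99: bracket 428.14–866.90 → index 51–100; slope 49/438.76, offset 400.85.
AQI = 51 + 49/438.76·400.85 ≈ 95.77 ⇒ 96.
Mexico City: 596.75 ∈ [428.14, 866.90] ↔ index [51, 100].
51 + (596.75−428.14)·(100−51)/(866.90−428.14) = 51 + 168.61·49/438.76 ≈ 69.83, so AQI = 70.
Kathmandu 1262.46: bracket 1116.77–1673.48 → index 151–200; slope 49/556.71, offset 145.69.
AQI = 151 + 49/556.71·145.69 ≈ 163.82 ⇒ 164.
Riyadh 1360.21: bracket 1116.77–1673.48 → index 151–200; slope 49/556.71, offset 243.44.
AQI = 151 + 49/556.71·243.44 ≈ 172.43 ⇒ 172.
AQIs: Ulaanbaatar=91, Cairo=96, Mexico City=70, Kathmandu=164, Riyadh=172. Sum = 91 + 96 + 70 + 164 + 172 = 593.

593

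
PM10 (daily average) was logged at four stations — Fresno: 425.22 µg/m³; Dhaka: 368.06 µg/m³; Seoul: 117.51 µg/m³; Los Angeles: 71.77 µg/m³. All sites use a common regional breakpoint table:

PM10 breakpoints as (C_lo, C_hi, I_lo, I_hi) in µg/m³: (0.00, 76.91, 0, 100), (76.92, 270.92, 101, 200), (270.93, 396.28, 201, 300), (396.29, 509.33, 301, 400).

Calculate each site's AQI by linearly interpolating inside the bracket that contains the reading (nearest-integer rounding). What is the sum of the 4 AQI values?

819

Fresno 425.22: bracket 396.29–509.33 → index 301–400; slope 99/113.04, offset 28.93.
AQI = 301 + 99/113.04·28.93 ≈ 326.34 ⇒ 326.
Dhaka: row 270.93–396.28 (AQI 201–300). (300−201)·(368.06−270.93)/(396.28−270.93) + 201 = 99·97.13/125.35 + 201 ≈ 277.71 → 278.
Seoul: row 76.92–270.92 (AQI 101–200). (200−101)·(117.51−76.92)/(270.92−76.92) + 101 = 99·40.59/194.00 + 101 ≈ 121.71 → 122.
Los Angeles 71.77: bracket 0.00–76.91 → index 0–100; slope 100/76.91, offset 71.77.
AQI = 0 + 100/76.91·71.77 ≈ 93.32 ⇒ 93.
AQIs: Fresno=326, Dhaka=278, Seoul=122, Los Angeles=93. Sum = 326 + 278 + 122 + 93 = 819.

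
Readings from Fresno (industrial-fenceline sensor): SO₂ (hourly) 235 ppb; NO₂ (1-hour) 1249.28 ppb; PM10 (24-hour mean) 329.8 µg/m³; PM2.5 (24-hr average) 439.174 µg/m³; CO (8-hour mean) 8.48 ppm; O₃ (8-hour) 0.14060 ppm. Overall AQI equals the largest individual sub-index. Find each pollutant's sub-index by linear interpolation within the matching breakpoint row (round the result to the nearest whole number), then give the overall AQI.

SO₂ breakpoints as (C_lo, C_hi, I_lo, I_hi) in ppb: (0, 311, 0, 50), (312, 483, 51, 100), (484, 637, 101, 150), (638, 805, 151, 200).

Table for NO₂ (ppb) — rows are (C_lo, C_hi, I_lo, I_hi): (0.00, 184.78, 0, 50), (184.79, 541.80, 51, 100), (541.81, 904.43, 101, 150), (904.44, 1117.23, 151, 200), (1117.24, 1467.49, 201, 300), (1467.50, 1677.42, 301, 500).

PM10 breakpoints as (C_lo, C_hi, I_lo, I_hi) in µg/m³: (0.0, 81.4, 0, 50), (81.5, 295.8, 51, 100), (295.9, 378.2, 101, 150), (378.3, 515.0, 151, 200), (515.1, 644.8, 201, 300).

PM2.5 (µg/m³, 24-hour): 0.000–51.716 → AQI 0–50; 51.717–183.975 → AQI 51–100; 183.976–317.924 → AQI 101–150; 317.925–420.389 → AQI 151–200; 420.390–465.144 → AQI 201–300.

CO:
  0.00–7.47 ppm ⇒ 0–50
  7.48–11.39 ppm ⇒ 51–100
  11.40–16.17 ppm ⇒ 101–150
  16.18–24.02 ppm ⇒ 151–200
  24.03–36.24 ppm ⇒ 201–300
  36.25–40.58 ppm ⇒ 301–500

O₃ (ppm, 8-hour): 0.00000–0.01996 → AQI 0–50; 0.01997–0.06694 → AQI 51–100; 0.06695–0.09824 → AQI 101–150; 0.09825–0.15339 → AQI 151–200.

SO₂: 235 lies in 0–311, so I_lo=0, I_hi=50, C_lo=0, C_hi=311.
(50−0)/(311−0) × (235−0) + 0 = 50/311 × 235 + 0 ≈ 37.78 → 38.
NO₂: row 1117.24–1467.49 (AQI 201–300). (300−201)·(1249.28−1117.24)/(1467.49−1117.24) + 201 = 99·132.04/350.25 + 201 ≈ 238.32 → 238.
PM10: 329.8 ∈ [295.9, 378.2] ↔ index [101, 150].
101 + (329.8−295.9)·(150−101)/(378.2−295.9) = 101 + 33.9·49/82.3 ≈ 121.18, so AQI = 121.
PM2.5: row 420.390–465.144 (AQI 201–300). (300−201)·(439.174−420.390)/(465.144−420.390) + 201 = 99·18.784/44.754 + 201 ≈ 242.55 → 243.
CO 8.48: bracket 7.48–11.39 → index 51–100; slope 49/3.91, offset 1.00.
AQI = 51 + 49/3.91·1.00 ≈ 63.53 ⇒ 64.
O₃: 0.14060 ∈ [0.09825, 0.15339] ↔ index [151, 200].
151 + (0.14060−0.09825)·(200−151)/(0.15339−0.09825) = 151 + 0.04235·49/0.05514 ≈ 188.63, so AQI = 189.
Sub-indices: SO₂→38, NO₂→238, PM10→121, PM2.5→243, CO→64, O₃→189. Overall AQI = max = 243; dominant pollutant is PM2.5.

243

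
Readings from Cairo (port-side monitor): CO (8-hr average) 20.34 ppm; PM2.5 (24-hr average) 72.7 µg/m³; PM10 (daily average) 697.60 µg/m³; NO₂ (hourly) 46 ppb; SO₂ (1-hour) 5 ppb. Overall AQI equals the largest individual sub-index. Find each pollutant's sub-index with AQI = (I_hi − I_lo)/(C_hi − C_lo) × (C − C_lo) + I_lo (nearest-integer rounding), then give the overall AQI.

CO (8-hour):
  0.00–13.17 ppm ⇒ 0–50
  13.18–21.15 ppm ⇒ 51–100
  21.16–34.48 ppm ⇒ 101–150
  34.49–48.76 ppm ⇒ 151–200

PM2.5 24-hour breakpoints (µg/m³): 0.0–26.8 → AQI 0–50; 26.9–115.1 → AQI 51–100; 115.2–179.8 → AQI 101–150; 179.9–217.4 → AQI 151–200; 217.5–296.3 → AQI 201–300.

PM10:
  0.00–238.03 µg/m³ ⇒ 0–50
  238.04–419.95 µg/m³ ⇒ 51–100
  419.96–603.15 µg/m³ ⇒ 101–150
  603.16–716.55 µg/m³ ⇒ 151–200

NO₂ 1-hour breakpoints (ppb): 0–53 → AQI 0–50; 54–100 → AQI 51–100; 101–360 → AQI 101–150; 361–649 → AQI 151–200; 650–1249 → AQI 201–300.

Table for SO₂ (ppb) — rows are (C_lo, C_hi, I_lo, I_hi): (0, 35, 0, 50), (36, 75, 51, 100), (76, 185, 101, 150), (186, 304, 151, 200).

CO: row 13.18–21.15 (AQI 51–100). (100−51)·(20.34−13.18)/(21.15−13.18) + 51 = 49·7.16/7.97 + 51 ≈ 95.02 → 95.
PM2.5 72.7: bracket 26.9–115.1 → index 51–100; slope 49/88.2, offset 45.8.
AQI = 51 + 49/88.2·45.8 ≈ 76.44 ⇒ 76.
PM10: 697.60 lies in 603.16–716.55, so I_lo=151, I_hi=200, C_lo=603.16, C_hi=716.55.
(200−151)/(716.55−603.16) × (697.60−603.16) + 151 = 49/113.39 × 94.44 + 151 ≈ 191.81 → 192.
NO₂ 46: bracket 0–53 → index 0–50; slope 50/53, offset 46.
AQI = 0 + 50/53·46 ≈ 43.40 ⇒ 43.
SO₂: 5 lies in 0–35, so I_lo=0, I_hi=50, C_lo=0, C_hi=35.
(50−0)/(35−0) × (5−0) + 0 = 50/35 × 5 + 0 ≈ 7.14 → 7.
Sub-indices: CO→95, PM2.5→76, PM10→192, NO₂→43, SO₂→7. Overall AQI = max = 192; dominant pollutant is PM10.

192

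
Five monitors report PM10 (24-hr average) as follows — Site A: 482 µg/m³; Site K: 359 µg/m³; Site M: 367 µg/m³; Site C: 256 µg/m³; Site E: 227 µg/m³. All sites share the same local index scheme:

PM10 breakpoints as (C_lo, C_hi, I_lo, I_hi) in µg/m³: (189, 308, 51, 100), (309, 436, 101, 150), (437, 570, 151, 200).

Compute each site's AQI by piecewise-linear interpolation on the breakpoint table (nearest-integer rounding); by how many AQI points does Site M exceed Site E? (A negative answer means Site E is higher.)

56

Site A: 482 lies in 437–570, so I_lo=151, I_hi=200, C_lo=437, C_hi=570.
(200−151)/(570−437) × (482−437) + 151 = 49/133 × 45 + 151 ≈ 167.58 → 168.
Site K 359: bracket 309–436 → index 101–150; slope 49/127, offset 50.
AQI = 101 + 49/127·50 ≈ 120.29 ⇒ 120.
Site M: 367 lies in 309–436, so I_lo=101, I_hi=150, C_lo=309, C_hi=436.
(150−101)/(436−309) × (367−309) + 101 = 49/127 × 58 + 101 ≈ 123.38 → 123.
Site C: row 189–308 (AQI 51–100). (100−51)·(256−189)/(308−189) + 51 = 49·67/119 + 51 ≈ 78.59 → 79.
Site E: 227 ∈ [189, 308] ↔ index [51, 100].
51 + (227−189)·(100−51)/(308−189) = 51 + 38·49/119 ≈ 66.65, so AQI = 67.
AQIs: Site A=168, Site K=120, Site M=123, Site C=79, Site E=67. Site M (123) − Site E (67) = 56.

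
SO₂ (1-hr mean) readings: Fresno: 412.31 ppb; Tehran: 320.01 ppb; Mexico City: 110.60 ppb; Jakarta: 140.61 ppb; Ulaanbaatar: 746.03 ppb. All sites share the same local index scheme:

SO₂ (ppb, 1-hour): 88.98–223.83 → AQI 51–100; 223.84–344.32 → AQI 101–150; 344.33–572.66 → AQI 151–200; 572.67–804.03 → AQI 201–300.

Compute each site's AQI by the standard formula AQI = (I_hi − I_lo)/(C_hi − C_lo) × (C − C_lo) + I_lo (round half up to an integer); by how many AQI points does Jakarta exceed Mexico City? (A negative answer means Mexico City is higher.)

Fresno: row 344.33–572.66 (AQI 151–200). (200−151)·(412.31−344.33)/(572.66−344.33) + 151 = 49·67.98/228.33 + 151 ≈ 165.59 → 166.
Tehran 320.01: bracket 223.84–344.32 → index 101–150; slope 49/120.48, offset 96.17.
AQI = 101 + 49/120.48·96.17 ≈ 140.11 ⇒ 140.
Mexico City 110.60: bracket 88.98–223.83 → index 51–100; slope 49/134.85, offset 21.62.
AQI = 51 + 49/134.85·21.62 ≈ 58.86 ⇒ 59.
Jakarta: 140.61 lies in 88.98–223.83, so I_lo=51, I_hi=100, C_lo=88.98, C_hi=223.83.
(100−51)/(223.83−88.98) × (140.61−88.98) + 51 = 49/134.85 × 51.63 + 51 ≈ 69.76 → 70.
Ulaanbaatar 746.03: bracket 572.67–804.03 → index 201–300; slope 99/231.36, offset 173.36.
AQI = 201 + 99/231.36·173.36 ≈ 275.18 ⇒ 275.
AQIs: Fresno=166, Tehran=140, Mexico City=59, Jakarta=70, Ulaanbaatar=275. Jakarta (70) − Mexico City (59) = 11.

11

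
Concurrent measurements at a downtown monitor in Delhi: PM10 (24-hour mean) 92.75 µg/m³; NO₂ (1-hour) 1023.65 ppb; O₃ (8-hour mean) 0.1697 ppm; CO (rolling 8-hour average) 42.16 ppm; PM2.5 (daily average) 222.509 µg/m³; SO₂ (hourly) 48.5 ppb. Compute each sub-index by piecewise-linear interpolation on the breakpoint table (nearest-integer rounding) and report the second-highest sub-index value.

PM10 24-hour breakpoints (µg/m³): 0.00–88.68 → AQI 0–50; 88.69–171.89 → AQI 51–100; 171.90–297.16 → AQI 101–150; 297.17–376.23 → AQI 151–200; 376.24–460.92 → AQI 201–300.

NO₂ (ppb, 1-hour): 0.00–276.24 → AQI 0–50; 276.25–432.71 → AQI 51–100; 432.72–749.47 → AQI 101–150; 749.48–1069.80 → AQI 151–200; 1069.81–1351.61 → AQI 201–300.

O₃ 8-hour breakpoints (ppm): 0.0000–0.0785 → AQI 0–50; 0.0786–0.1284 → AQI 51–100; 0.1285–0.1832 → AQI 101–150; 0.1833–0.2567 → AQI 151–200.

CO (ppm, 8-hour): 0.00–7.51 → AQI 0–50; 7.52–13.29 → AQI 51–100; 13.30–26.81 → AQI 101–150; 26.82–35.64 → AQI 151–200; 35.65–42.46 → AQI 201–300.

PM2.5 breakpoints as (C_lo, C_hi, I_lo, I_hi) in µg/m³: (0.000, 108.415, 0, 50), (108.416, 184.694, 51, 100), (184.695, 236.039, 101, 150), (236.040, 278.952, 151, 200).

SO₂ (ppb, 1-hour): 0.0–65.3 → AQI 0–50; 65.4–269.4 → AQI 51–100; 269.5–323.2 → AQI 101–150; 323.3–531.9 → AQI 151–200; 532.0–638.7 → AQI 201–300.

193

PM10: row 88.69–171.89 (AQI 51–100). (100−51)·(92.75−88.69)/(171.89−88.69) + 51 = 49·4.06/83.20 + 51 ≈ 53.39 → 53.
NO₂: row 749.48–1069.80 (AQI 151–200). (200−151)·(1023.65−749.48)/(1069.80−749.48) + 151 = 49·274.17/320.32 + 151 ≈ 192.94 → 193.
O₃: 0.1697 lies in 0.1285–0.1832, so I_lo=101, I_hi=150, C_lo=0.1285, C_hi=0.1832.
(150−101)/(0.1832−0.1285) × (0.1697−0.1285) + 101 = 49/0.0547 × 0.0412 + 101 ≈ 137.91 → 138.
CO: row 35.65–42.46 (AQI 201–300). (300−201)·(42.16−35.65)/(42.46−35.65) + 201 = 99·6.51/6.81 + 201 ≈ 295.64 → 296.
PM2.5: 222.509 ∈ [184.695, 236.039] ↔ index [101, 150].
101 + (222.509−184.695)·(150−101)/(236.039−184.695) = 101 + 37.814·49/51.344 ≈ 137.09, so AQI = 137.
SO₂: 48.5 ∈ [0.0, 65.3] ↔ index [0, 50].
0 + (48.5−0.0)·(50−0)/(65.3−0.0) = 0 + 48.5·50/65.3 ≈ 37.14, so AQI = 37.
Sub-indices: PM10→53, NO₂→193, O₃→138, CO→296, PM2.5→137, SO₂→37. Ranked high→low: 296, 193, 138, 137, 53, 37. Second-highest sub-index = 193.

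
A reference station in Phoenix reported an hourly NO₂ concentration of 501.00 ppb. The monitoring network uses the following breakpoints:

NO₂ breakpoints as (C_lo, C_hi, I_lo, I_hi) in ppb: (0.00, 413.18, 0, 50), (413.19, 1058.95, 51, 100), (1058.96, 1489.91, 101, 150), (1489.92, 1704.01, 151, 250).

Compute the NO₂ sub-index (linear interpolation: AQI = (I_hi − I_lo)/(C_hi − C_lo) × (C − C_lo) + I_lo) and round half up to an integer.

58

NO₂: 501.00 ∈ [413.19, 1058.95] ↔ index [51, 100].
51 + (501.00−413.19)·(100−51)/(1058.95−413.19) = 51 + 87.81·49/645.76 ≈ 57.66, so AQI = 58.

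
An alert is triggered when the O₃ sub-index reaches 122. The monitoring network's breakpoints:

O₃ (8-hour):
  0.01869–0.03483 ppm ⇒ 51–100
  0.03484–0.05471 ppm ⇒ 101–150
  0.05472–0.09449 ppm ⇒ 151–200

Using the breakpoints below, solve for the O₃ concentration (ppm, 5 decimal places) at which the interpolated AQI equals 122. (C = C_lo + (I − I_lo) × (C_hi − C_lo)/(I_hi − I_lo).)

AQI 122 lies in the 101–150 band, which corresponds to 0.03484–0.05471 ppm.
C = 0.03484 + (122−101)×(0.05471−0.03484)/(150−101) = 0.03484 + 21×0.01987/49 ≈ 0.0433557 ppm → 0.04336 ppm to 5 dp.

0.04336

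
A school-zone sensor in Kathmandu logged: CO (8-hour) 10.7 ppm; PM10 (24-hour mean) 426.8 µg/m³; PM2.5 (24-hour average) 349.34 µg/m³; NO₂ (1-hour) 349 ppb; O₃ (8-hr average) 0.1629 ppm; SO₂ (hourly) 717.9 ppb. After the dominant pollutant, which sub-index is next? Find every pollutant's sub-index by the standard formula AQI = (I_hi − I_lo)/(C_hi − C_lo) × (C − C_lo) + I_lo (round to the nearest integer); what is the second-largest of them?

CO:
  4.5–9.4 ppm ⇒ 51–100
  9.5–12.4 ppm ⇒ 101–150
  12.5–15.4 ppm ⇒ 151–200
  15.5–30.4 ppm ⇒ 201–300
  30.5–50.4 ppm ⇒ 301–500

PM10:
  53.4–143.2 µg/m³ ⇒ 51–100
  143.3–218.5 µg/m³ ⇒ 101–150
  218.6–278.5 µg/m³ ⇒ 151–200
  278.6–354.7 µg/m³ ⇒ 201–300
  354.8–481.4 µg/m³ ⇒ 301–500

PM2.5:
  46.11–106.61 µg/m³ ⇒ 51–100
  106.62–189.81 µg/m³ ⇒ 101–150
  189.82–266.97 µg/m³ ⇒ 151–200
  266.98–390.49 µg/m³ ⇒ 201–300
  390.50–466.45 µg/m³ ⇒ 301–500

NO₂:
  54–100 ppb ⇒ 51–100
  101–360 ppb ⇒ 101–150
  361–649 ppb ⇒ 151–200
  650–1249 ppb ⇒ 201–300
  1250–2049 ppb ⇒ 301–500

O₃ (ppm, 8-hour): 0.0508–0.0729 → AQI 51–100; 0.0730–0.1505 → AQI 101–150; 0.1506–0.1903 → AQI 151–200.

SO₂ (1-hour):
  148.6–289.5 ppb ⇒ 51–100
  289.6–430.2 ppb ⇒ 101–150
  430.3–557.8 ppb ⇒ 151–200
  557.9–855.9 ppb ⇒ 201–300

CO 10.7: bracket 9.5–12.4 → index 101–150; slope 49/2.9, offset 1.2.
AQI = 101 + 49/2.9·1.2 ≈ 121.28 ⇒ 121.
PM10: row 354.8–481.4 (AQI 301–500). (500−301)·(426.8−354.8)/(481.4−354.8) + 301 = 199·72.0/126.6 + 301 ≈ 414.18 → 414.
PM2.5 349.34: bracket 266.98–390.49 → index 201–300; slope 99/123.51, offset 82.36.
AQI = 201 + 99/123.51·82.36 ≈ 267.02 ⇒ 267.
NO₂: 349 lies in 101–360, so I_lo=101, I_hi=150, C_lo=101, C_hi=360.
(150−101)/(360−101) × (349−101) + 101 = 49/259 × 248 + 101 ≈ 147.92 → 148.
O₃ 0.1629: bracket 0.1506–0.1903 → index 151–200; slope 49/0.0397, offset 0.0123.
AQI = 151 + 49/0.0397·0.0123 ≈ 166.18 ⇒ 166.
SO₂: 717.9 lies in 557.9–855.9, so I_lo=201, I_hi=300, C_lo=557.9, C_hi=855.9.
(300−201)/(855.9−557.9) × (717.9−557.9) + 201 = 99/298.0 × 160.0 + 201 ≈ 254.15 → 254.
Sub-indices: CO→121, PM10→414, PM2.5→267, NO₂→148, O₃→166, SO₂→254. Ranked high→low: 414, 267, 254, 166, 148, 121. Second-highest sub-index = 267.

267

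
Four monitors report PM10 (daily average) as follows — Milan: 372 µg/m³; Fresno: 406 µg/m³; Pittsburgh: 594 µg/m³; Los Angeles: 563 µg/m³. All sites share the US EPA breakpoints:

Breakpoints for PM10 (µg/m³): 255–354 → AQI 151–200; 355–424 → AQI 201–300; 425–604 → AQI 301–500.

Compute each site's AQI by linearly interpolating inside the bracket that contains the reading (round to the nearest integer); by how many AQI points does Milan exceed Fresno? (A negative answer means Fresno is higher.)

Milan: 372 lies in 355–424, so I_lo=201, I_hi=300, C_lo=355, C_hi=424.
(300−201)/(424−355) × (372−355) + 201 = 99/69 × 17 + 201 ≈ 225.39 → 225.
Fresno: row 355–424 (AQI 201–300). (300−201)·(406−355)/(424−355) + 201 = 99·51/69 + 201 ≈ 274.17 → 274.
Pittsburgh: 594 lies in 425–604, so I_lo=301, I_hi=500, C_lo=425, C_hi=604.
(500−301)/(604−425) × (594−425) + 301 = 199/179 × 169 + 301 ≈ 488.88 → 489.
Los Angeles 563: bracket 425–604 → index 301–500; slope 199/179, offset 138.
AQI = 301 + 199/179·138 ≈ 454.42 ⇒ 454.
AQIs: Milan=225, Fresno=274, Pittsburgh=489, Los Angeles=454. Milan (225) − Fresno (274) = -49.

-49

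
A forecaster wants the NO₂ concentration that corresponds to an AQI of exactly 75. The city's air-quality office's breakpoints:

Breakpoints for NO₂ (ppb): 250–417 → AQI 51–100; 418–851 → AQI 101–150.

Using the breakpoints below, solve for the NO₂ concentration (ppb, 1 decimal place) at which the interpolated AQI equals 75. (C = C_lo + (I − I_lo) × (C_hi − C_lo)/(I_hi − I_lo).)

331.8

AQI 75 lies in the 51–100 band, which corresponds to 250–417 ppb.
C = 250 + (75−51)×(417−250)/(100−51) = 250 + 24×167/49 ≈ 331.796 ppb → 331.8 ppb to 1 dp.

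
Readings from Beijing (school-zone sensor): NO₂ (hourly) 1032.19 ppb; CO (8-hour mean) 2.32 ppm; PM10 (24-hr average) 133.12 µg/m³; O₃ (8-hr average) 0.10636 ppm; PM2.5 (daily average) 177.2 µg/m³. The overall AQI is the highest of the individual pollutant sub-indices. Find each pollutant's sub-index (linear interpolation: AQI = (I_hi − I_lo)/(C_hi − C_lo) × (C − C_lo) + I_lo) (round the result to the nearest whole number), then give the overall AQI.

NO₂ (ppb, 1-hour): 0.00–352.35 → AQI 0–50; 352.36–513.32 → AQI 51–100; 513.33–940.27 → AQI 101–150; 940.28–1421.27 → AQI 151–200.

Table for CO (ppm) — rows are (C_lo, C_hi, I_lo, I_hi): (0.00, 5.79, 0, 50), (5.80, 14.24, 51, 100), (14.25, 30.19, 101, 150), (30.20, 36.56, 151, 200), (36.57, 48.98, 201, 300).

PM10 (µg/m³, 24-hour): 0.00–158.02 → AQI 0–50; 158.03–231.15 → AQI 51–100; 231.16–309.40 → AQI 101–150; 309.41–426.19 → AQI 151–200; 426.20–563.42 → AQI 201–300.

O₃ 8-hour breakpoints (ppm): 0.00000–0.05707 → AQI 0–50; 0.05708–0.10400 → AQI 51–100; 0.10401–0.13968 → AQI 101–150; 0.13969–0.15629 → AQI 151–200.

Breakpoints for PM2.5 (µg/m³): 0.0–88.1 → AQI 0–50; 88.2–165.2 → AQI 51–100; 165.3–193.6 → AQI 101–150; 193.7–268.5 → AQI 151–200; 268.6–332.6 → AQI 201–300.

NO₂: 1032.19 lies in 940.28–1421.27, so I_lo=151, I_hi=200, C_lo=940.28, C_hi=1421.27.
(200−151)/(1421.27−940.28) × (1032.19−940.28) + 151 = 49/480.99 × 91.91 + 151 ≈ 160.36 → 160.
CO: row 0.00–5.79 (AQI 0–50). (50−0)·(2.32−0.00)/(5.79−0.00) + 0 = 50·2.32/5.79 + 0 ≈ 20.03 → 20.
PM10 133.12: bracket 0.00–158.02 → index 0–50; slope 50/158.02, offset 133.12.
AQI = 0 + 50/158.02·133.12 ≈ 42.12 ⇒ 42.
O₃: 0.10636 lies in 0.10401–0.13968, so I_lo=101, I_hi=150, C_lo=0.10401, C_hi=0.13968.
(150−101)/(0.13968−0.10401) × (0.10636−0.10401) + 101 = 49/0.03567 × 0.00235 + 101 ≈ 104.23 → 104.
PM2.5: 177.2 lies in 165.3–193.6, so I_lo=101, I_hi=150, C_lo=165.3, C_hi=193.6.
(150−101)/(193.6−165.3) × (177.2−165.3) + 101 = 49/28.3 × 11.9 + 101 ≈ 121.60 → 122.
Sub-indices: NO₂→160, CO→20, PM10→42, O₃→104, PM2.5→122. Overall AQI = max = 160; dominant pollutant is NO₂.

160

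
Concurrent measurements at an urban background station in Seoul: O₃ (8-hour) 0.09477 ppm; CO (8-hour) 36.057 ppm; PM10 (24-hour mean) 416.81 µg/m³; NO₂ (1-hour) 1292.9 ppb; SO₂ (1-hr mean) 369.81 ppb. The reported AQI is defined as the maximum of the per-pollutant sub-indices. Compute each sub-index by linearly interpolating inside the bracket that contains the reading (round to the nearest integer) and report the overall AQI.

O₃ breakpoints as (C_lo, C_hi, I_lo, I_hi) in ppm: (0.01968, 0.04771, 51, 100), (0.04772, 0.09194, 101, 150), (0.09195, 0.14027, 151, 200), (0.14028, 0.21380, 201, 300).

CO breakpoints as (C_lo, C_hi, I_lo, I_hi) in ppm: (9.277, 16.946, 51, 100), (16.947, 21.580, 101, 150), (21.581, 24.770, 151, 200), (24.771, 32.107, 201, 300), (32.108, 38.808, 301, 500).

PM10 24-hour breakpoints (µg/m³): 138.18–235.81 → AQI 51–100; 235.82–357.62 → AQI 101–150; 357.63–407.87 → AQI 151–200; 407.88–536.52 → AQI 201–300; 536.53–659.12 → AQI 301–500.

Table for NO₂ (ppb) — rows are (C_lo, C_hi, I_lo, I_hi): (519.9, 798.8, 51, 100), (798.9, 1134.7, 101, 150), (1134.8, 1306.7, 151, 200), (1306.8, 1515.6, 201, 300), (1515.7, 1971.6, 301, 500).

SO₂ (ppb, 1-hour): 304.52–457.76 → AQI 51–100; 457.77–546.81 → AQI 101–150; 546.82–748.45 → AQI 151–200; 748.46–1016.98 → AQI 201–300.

O₃: 0.09477 ∈ [0.09195, 0.14027] ↔ index [151, 200].
151 + (0.09477−0.09195)·(200−151)/(0.14027−0.09195) = 151 + 0.00282·49/0.04832 ≈ 153.86, so AQI = 154.
CO 36.057: bracket 32.108–38.808 → index 301–500; slope 199/6.700, offset 3.949.
AQI = 301 + 199/6.700·3.949 ≈ 418.29 ⇒ 418.
PM10 416.81: bracket 407.88–536.52 → index 201–300; slope 99/128.64, offset 8.93.
AQI = 201 + 99/128.64·8.93 ≈ 207.87 ⇒ 208.
NO₂ 1292.9: bracket 1134.8–1306.7 → index 151–200; slope 49/171.9, offset 158.1.
AQI = 151 + 49/171.9·158.1 ≈ 196.07 ⇒ 196.
SO₂: 369.81 ∈ [304.52, 457.76] ↔ index [51, 100].
51 + (369.81−304.52)·(100−51)/(457.76−304.52) = 51 + 65.29·49/153.24 ≈ 71.88, so AQI = 72.
Sub-indices: O₃→154, CO→418, PM10→208, NO₂→196, SO₂→72. Overall AQI = max = 418; dominant pollutant is CO.

418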